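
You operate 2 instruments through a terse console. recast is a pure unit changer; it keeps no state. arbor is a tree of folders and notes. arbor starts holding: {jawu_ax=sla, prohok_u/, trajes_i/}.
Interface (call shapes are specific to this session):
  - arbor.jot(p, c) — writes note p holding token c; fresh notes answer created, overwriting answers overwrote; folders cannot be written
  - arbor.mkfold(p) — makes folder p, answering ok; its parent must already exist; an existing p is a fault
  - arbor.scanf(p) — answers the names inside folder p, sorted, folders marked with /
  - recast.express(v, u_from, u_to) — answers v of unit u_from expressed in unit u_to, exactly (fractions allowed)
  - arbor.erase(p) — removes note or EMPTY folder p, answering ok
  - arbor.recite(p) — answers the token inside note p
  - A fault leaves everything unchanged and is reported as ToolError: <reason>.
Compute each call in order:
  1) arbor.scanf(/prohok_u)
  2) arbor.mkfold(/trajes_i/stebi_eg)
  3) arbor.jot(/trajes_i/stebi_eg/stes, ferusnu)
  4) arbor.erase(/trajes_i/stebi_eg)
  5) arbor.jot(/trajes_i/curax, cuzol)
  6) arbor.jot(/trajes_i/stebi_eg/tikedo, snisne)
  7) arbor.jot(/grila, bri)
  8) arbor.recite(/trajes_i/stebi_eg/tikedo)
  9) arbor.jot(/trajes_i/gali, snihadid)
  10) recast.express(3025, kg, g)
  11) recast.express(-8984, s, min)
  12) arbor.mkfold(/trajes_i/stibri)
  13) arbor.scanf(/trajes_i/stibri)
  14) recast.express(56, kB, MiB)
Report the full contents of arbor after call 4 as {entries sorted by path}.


;; 1. arbor.scanf(p: /prohok_u) : []
;; 2. arbor.mkfold(p: /trajes_i/stebi_eg) : ok
;; 3. arbor.jot(p: /trajes_i/stebi_eg/stes, c: ferusnu) : created
;; 4. arbor.erase(p: /trajes_i/stebi_eg) : ToolError: not empty
;; 5. arbor.jot(p: /trajes_i/curax, c: cuzol) : created
;; 6. arbor.jot(p: /trajes_i/stebi_eg/tikedo, c: snisne) : created
;; 7. arbor.jot(p: /grila, c: bri) : created
;; 8. arbor.recite(p: /trajes_i/stebi_eg/tikedo) : snisne
;; 9. arbor.jot(p: /trajes_i/gali, c: snihadid) : created
;; 10. recast.express(v: 3025, u_from: kg, u_to: g) : 3025000
;; 11. recast.express(v: -8984, u_from: s, u_to: min) : -2246/15
;; 12. arbor.mkfold(p: /trajes_i/stibri) : ok
;; 13. arbor.scanf(p: /trajes_i/stibri) : []
;; 14. recast.express(v: 56, u_from: kB, u_to: MiB) : 875/16384

Answer: {jawu_ax=sla, prohok_u/, trajes_i/, trajes_i/stebi_eg/, trajes_i/stebi_eg/stes=ferusnu}


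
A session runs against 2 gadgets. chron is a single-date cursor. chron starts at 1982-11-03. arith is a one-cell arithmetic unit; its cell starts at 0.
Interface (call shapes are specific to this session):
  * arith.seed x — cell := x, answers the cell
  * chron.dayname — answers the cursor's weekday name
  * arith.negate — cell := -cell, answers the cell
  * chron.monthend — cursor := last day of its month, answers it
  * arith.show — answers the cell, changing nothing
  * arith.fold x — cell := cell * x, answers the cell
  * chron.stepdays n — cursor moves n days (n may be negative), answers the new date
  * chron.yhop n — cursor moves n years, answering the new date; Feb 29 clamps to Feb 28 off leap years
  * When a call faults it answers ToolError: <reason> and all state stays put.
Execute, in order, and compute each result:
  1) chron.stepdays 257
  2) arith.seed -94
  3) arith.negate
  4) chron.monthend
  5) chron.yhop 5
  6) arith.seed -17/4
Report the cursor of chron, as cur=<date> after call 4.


Answer: cur=1983-07-31

Derivation:
Next I call chron.stepdays passing n=257, and observe 1983-07-18.
I run arith.seed passing x=-94, → -94.
Using arith.negate, → 94.
Calling chron.monthend(), — result: 1983-07-31.
I use chron.yhop passing n=5: 1988-07-31.
I use arith.seed passing x=-17/4, → -17/4.


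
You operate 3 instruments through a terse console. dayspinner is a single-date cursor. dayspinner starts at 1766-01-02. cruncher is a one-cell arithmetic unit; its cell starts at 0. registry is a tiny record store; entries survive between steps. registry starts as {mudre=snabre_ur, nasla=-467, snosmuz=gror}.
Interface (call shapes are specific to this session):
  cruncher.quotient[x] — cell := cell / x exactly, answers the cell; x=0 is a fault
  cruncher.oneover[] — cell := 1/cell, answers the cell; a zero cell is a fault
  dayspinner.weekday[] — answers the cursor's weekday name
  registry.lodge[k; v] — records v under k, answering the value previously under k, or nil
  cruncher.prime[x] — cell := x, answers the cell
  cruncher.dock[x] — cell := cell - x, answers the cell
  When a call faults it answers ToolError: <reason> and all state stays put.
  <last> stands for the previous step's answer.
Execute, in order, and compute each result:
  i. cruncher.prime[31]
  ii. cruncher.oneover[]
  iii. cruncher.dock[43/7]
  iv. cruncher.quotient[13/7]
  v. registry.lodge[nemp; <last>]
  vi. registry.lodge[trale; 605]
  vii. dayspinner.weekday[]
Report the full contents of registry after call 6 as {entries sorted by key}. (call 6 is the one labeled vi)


CALL cruncher.prime[x=31]
RET  31
CALL cruncher.oneover[]
RET  1/31
CALL cruncher.dock[x=43/7]
RET  -1326/217
CALL cruncher.quotient[x=13/7]
RET  -102/31
CALL registry.lodge[k=nemp; v=<last>]
RET  nil
CALL registry.lodge[k=trale; v=605]
RET  nil
CALL dayspinner.weekday[]
RET  Thursday

Answer: {mudre=snabre_ur, nasla=-467, nemp=-102/31, snosmuz=gror, trale=605}


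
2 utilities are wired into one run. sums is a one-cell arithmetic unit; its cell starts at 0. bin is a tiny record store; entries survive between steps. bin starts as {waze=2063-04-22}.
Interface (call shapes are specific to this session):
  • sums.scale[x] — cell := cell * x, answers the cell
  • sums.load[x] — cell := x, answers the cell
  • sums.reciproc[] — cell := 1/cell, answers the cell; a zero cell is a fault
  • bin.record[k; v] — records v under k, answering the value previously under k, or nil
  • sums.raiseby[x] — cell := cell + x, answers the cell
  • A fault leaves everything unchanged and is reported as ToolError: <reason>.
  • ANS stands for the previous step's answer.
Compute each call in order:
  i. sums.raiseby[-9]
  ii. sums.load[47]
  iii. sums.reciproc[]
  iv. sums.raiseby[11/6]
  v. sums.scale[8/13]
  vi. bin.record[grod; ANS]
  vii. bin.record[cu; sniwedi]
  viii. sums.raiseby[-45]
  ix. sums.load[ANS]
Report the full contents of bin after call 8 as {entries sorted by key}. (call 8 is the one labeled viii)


;; 1. raiseby(x='-9') ~> -9
;; 2. load(x='47') ~> 47
;; 3. reciproc() ~> 1/47
;; 4. raiseby(x='11/6') ~> 523/282
;; 5. scale(x='8/13') ~> 2092/1833
;; 6. record(k='grod', v='ANS') ~> nil
;; 7. record(k='cu', v='sniwedi') ~> nil
;; 8. raiseby(x='-45') ~> -80393/1833
;; 9. load(x='ANS') ~> -80393/1833

Answer: {cu=sniwedi, grod=2092/1833, waze=2063-04-22}


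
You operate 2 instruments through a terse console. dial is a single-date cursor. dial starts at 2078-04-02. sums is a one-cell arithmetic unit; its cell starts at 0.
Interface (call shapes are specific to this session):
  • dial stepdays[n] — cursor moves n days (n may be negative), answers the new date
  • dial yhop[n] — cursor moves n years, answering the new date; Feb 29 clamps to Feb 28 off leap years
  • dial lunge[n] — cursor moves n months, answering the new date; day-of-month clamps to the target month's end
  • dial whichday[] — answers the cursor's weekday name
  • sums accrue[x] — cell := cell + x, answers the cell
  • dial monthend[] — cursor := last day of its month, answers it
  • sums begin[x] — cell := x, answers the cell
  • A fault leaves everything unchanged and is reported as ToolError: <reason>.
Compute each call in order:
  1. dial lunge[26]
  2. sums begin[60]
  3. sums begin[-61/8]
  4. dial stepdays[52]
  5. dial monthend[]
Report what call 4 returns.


·→ dial lunge(n: 26)
·← 2080-06-02
·→ sums begin(x: 60)
·← 60
·→ sums begin(x: -61/8)
·← -61/8
·→ dial stepdays(n: 52)
·← 2080-07-24
·→ dial monthend()
·← 2080-07-31

Answer: 2080-07-24


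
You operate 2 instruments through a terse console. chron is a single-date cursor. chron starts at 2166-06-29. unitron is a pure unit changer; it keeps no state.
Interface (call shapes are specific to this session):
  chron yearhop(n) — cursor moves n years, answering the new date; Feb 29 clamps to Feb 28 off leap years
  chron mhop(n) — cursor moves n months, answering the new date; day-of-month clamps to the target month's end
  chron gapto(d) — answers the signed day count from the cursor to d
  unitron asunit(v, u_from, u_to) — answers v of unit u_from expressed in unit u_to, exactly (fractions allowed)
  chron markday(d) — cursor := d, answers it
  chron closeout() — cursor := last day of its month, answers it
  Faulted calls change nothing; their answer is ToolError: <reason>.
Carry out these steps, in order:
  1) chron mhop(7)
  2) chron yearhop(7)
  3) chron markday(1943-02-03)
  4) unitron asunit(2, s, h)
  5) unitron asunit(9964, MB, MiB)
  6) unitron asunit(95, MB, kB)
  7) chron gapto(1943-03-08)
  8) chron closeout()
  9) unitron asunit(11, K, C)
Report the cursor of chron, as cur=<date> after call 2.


Answer: cur=2174-01-29

Derivation:
==> chron mhop(n: 7)
<== 2167-01-29
==> chron yearhop(n: 7)
<== 2174-01-29
==> chron markday(d: 1943-02-03)
<== 1943-02-03
==> unitron asunit(v: 2, u_from: s, u_to: h)
<== 1/1800
==> unitron asunit(v: 9964, u_from: MB, u_to: MiB)
<== 38921875/4096
==> unitron asunit(v: 95, u_from: MB, u_to: kB)
<== 95000
==> chron gapto(d: 1943-03-08)
<== 33
==> chron closeout()
<== 1943-02-28
==> unitron asunit(v: 11, u_from: K, u_to: C)
<== -5243/20


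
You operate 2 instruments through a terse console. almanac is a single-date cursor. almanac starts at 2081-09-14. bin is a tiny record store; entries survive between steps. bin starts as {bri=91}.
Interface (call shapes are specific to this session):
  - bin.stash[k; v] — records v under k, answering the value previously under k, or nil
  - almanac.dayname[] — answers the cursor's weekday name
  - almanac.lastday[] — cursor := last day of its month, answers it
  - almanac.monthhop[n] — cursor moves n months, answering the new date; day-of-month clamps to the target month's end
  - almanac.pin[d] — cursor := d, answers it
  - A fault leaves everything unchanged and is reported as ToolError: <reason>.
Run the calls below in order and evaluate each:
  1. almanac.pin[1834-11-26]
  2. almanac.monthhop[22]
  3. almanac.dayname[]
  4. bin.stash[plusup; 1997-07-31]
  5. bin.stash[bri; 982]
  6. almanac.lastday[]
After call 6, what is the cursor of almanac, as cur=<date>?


Answer: cur=1836-09-30

Derivation:
$ almanac.pin 1834-11-26
  1834-11-26
$ almanac.monthhop 22
  1836-09-26
$ almanac.dayname
  Monday
$ bin.stash plusup 1997-07-31
  nil
$ bin.stash bri 982
  91
$ almanac.lastday
  1836-09-30


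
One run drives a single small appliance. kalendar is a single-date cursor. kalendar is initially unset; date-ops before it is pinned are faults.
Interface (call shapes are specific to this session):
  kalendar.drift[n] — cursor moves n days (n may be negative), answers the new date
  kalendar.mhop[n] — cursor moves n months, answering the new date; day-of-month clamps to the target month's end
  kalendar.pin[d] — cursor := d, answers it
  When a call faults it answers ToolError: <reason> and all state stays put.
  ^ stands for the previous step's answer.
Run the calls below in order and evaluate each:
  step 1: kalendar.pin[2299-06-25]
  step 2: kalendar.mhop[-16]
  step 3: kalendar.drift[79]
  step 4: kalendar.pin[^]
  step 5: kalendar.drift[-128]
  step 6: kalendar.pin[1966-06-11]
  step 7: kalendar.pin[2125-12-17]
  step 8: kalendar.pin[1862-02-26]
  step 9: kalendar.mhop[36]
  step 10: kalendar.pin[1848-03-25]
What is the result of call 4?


% kalendar.pin(d=2299-06-25) : 2299-06-25
% kalendar.mhop(n=-16) : 2298-02-25
% kalendar.drift(n=79) : 2298-05-15
% kalendar.pin(d=^) : 2298-05-15
% kalendar.drift(n=-128) : 2298-01-07
% kalendar.pin(d=1966-06-11) : 1966-06-11
% kalendar.pin(d=2125-12-17) : 2125-12-17
% kalendar.pin(d=1862-02-26) : 1862-02-26
% kalendar.mhop(n=36) : 1865-02-26
% kalendar.pin(d=1848-03-25) : 1848-03-25

Answer: 2298-05-15


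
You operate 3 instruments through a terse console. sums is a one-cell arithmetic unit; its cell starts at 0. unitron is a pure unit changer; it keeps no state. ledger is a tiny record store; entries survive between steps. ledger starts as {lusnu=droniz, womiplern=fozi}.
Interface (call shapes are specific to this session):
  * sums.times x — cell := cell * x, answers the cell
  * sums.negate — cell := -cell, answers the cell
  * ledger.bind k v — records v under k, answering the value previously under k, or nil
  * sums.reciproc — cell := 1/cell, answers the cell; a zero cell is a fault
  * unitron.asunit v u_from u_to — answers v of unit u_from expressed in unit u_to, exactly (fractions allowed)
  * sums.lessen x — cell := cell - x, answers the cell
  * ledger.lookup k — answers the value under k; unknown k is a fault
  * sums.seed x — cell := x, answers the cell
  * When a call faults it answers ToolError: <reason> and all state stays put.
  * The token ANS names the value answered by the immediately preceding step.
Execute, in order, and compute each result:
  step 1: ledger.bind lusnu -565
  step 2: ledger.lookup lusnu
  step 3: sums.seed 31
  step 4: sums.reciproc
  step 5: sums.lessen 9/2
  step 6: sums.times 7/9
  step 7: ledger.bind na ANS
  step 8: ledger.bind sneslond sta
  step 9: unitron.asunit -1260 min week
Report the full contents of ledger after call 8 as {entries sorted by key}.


Answer: {lusnu=-565, na=-1939/558, sneslond=sta, womiplern=fozi}

Derivation:
~$ bind k→lusnu v→-565
= droniz
~$ lookup k→lusnu
= -565
~$ seed x→31
= 31
~$ reciproc
= 1/31
~$ lessen x→9/2
= -277/62
~$ times x→7/9
= -1939/558
~$ bind k→na v→ANS
= nil
~$ bind k→sneslond v→sta
= nil
~$ asunit v→-1260 u_from→min u_to→week
= -1/8


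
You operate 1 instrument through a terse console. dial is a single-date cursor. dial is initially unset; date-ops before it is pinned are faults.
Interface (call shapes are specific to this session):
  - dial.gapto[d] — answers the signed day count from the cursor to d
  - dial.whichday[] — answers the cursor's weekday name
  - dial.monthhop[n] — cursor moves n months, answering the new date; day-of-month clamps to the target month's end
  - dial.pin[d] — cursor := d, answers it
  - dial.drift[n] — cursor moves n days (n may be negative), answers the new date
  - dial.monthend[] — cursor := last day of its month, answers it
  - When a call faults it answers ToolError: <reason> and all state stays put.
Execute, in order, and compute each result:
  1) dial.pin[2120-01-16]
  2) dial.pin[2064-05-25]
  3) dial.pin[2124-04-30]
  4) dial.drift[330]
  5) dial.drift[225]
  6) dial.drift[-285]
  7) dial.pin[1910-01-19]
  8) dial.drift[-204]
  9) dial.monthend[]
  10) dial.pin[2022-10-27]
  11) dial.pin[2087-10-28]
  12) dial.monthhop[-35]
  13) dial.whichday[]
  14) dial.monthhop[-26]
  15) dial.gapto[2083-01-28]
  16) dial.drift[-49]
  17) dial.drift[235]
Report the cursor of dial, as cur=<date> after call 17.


Answer: cur=2083-04-02

Derivation:
;; pin(d=2120-01-16) => 2120-01-16
;; pin(d=2064-05-25) => 2064-05-25
;; pin(d=2124-04-30) => 2124-04-30
;; drift(n=330) => 2125-03-26
;; drift(n=225) => 2125-11-06
;; drift(n=-285) => 2125-01-25
;; pin(d=1910-01-19) => 1910-01-19
;; drift(n=-204) => 1909-06-29
;; monthend() => 1909-06-30
;; pin(d=2022-10-27) => 2022-10-27
;; pin(d=2087-10-28) => 2087-10-28
;; monthhop(n=-35) => 2084-11-28
;; whichday() => Tuesday
;; monthhop(n=-26) => 2082-09-28
;; gapto(d=2083-01-28) => 122
;; drift(n=-49) => 2082-08-10
;; drift(n=235) => 2083-04-02


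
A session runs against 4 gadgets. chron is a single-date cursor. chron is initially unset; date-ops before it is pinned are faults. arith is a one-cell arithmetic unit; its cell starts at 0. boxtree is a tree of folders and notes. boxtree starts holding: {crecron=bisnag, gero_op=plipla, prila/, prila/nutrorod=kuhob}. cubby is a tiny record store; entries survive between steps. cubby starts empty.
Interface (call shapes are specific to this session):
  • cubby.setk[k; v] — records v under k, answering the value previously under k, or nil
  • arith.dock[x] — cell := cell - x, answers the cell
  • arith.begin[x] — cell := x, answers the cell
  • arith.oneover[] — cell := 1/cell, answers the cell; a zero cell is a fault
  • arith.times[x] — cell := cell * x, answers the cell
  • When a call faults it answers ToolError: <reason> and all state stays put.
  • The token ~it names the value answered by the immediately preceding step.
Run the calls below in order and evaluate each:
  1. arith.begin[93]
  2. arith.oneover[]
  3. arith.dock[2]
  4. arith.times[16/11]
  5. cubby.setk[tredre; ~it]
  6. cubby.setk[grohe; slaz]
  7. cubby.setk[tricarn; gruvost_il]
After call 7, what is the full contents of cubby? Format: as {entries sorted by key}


Answer: {grohe=slaz, tredre=-2960/1023, tricarn=gruvost_il}

Derivation:
$ arith.begin x→93
:: 93
$ arith.oneover
:: 1/93
$ arith.dock x→2
:: -185/93
$ arith.times x→16/11
:: -2960/1023
$ cubby.setk k→tredre v→~it
:: nil
$ cubby.setk k→grohe v→slaz
:: nil
$ cubby.setk k→tricarn v→gruvost_il
:: nil


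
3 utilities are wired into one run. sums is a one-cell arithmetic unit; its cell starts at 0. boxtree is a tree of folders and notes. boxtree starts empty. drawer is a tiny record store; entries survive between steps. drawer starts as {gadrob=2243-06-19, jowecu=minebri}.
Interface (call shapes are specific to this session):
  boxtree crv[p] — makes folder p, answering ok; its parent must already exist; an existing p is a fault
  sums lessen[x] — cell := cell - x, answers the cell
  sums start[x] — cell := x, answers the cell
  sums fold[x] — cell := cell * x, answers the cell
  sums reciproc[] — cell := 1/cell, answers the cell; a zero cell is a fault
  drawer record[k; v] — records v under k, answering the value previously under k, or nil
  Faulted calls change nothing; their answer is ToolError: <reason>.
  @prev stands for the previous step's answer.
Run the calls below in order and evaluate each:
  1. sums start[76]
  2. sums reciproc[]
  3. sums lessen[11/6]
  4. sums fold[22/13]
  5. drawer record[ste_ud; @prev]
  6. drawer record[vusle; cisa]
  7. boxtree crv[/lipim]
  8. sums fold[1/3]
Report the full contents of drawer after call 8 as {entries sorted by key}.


-- 1. sums start(x=76) : 76
-- 2. sums reciproc() : 1/76
-- 3. sums lessen(x=11/6) : -415/228
-- 4. sums fold(x=22/13) : -4565/1482
-- 5. drawer record(k=ste_ud, v=@prev) : nil
-- 6. drawer record(k=vusle, v=cisa) : nil
-- 7. boxtree crv(p=/lipim) : ok
-- 8. sums fold(x=1/3) : -4565/4446

Answer: {gadrob=2243-06-19, jowecu=minebri, ste_ud=-4565/1482, vusle=cisa}


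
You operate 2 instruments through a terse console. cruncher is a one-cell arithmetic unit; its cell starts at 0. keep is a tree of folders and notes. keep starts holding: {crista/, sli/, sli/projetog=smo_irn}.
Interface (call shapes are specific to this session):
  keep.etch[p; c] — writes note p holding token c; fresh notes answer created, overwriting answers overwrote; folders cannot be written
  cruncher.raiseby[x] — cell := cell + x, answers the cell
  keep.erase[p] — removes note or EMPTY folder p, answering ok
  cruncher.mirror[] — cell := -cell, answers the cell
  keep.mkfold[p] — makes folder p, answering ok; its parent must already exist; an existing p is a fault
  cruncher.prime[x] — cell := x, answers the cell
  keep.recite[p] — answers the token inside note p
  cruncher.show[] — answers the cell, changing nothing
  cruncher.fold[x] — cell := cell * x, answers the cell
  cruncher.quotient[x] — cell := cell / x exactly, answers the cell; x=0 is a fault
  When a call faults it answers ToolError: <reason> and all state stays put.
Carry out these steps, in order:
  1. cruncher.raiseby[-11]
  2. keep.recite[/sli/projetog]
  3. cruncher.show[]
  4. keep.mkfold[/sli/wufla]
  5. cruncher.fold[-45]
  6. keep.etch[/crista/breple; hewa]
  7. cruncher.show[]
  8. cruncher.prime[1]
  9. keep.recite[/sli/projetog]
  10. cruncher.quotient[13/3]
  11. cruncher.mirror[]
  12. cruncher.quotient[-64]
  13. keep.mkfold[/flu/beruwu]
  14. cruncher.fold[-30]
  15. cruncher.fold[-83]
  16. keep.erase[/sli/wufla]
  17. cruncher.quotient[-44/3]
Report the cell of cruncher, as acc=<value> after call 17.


Answer: acc=-11205/18304

Derivation:
-> cruncher.raiseby(-11)
<- -11
-> keep.recite(/sli/projetog)
<- smo_irn
-> cruncher.show()
<- -11
-> keep.mkfold(/sli/wufla)
<- ok
-> cruncher.fold(-45)
<- 495
-> keep.etch(/crista/breple, hewa)
<- created
-> cruncher.show()
<- 495
-> cruncher.prime(1)
<- 1
-> keep.recite(/sli/projetog)
<- smo_irn
-> cruncher.quotient(13/3)
<- 3/13
-> cruncher.mirror()
<- -3/13
-> cruncher.quotient(-64)
<- 3/832
-> keep.mkfold(/flu/beruwu)
<- ToolError: no parent
-> cruncher.fold(-30)
<- -45/416
-> cruncher.fold(-83)
<- 3735/416
-> keep.erase(/sli/wufla)
<- ok
-> cruncher.quotient(-44/3)
<- -11205/18304


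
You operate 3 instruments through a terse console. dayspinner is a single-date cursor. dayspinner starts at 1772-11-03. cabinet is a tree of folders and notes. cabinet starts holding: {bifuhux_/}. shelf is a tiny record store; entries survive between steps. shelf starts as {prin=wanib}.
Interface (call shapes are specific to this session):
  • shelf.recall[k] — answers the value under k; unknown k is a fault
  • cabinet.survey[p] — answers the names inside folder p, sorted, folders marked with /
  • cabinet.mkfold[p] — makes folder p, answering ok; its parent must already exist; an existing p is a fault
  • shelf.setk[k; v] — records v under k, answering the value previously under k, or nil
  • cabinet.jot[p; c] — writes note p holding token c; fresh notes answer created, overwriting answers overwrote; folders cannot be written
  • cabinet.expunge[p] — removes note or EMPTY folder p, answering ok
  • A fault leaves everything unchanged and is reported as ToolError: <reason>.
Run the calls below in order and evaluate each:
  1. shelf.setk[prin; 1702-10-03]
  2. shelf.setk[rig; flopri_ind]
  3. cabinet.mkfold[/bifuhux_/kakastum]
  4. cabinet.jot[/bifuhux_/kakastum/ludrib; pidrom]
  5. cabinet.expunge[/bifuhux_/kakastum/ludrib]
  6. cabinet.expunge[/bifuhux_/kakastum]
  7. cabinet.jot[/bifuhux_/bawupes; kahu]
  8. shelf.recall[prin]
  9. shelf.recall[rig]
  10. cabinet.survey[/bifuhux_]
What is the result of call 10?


Answer: [bawupes]

Derivation:
>>> shelf.setk k→prin v→1702-10-03
  wanib
>>> shelf.setk k→rig v→flopri_ind
  nil
>>> cabinet.mkfold p→/bifuhux_/kakastum
  ok
>>> cabinet.jot p→/bifuhux_/kakastum/ludrib c→pidrom
  created
>>> cabinet.expunge p→/bifuhux_/kakastum/ludrib
  ok
>>> cabinet.expunge p→/bifuhux_/kakastum
  ok
>>> cabinet.jot p→/bifuhux_/bawupes c→kahu
  created
>>> shelf.recall k→prin
  1702-10-03
>>> shelf.recall k→rig
  flopri_ind
>>> cabinet.survey p→/bifuhux_
  [bawupes]


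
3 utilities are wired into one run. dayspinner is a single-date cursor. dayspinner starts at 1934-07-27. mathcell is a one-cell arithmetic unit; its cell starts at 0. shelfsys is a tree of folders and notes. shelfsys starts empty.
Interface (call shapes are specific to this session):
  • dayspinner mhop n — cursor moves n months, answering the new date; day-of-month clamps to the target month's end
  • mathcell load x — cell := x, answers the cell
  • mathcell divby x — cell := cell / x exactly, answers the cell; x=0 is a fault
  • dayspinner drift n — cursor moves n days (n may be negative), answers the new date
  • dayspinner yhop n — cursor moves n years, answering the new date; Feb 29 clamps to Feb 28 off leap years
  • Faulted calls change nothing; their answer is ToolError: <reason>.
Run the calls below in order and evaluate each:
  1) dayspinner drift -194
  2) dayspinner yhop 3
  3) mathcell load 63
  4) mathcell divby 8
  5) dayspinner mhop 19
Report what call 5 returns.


Answer: 1938-08-14

Derivation:
# 1. dayspinner drift(n=-194) ~> 1934-01-14
# 2. dayspinner yhop(n=3) ~> 1937-01-14
# 3. mathcell load(x=63) ~> 63
# 4. mathcell divby(x=8) ~> 63/8
# 5. dayspinner mhop(n=19) ~> 1938-08-14


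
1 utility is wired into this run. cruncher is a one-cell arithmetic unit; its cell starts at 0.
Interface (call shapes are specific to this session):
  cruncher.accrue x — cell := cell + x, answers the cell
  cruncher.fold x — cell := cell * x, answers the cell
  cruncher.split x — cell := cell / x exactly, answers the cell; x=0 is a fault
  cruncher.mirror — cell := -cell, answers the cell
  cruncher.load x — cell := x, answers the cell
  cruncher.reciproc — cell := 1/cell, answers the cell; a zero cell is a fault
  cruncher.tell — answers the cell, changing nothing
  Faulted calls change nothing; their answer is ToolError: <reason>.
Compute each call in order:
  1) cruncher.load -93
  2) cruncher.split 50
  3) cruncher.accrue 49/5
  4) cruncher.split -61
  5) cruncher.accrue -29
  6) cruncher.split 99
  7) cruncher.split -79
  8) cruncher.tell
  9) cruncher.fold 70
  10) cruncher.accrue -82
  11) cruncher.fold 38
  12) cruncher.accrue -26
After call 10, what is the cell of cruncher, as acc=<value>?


~$ load x: -93
:: -93
~$ split x: 50
:: -93/50
~$ accrue x: 49/5
:: 397/50
~$ split x: -61
:: -397/3050
~$ accrue x: -29
:: -88847/3050
~$ split x: 99
:: -8077/27450
~$ split x: -79
:: 8077/2168550
~$ tell
:: 8077/2168550
~$ fold x: 70
:: 56539/216855
~$ accrue x: -82
:: -17725571/216855
~$ fold x: 38
:: -673571698/216855
~$ accrue x: -26
:: -679209928/216855

Answer: acc=-17725571/216855


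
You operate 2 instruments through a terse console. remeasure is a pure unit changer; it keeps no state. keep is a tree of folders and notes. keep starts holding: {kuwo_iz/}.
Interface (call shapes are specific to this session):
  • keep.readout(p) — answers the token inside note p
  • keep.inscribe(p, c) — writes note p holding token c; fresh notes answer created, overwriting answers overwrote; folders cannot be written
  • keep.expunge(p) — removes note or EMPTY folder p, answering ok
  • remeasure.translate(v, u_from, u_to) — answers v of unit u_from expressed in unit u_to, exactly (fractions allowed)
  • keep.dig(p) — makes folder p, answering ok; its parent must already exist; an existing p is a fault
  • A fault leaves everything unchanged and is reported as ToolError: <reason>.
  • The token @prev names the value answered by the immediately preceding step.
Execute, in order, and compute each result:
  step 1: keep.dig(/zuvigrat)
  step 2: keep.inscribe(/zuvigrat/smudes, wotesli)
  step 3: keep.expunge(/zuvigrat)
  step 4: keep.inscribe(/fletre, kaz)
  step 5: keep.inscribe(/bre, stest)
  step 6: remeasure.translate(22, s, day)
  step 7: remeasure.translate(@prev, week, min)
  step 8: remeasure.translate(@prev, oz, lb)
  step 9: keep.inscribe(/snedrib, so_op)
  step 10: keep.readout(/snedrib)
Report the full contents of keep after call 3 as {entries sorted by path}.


Next I call keep.dig using p: /zuvigrat, — result: ok.
Using keep.inscribe using p: /zuvigrat/smudes, c: wotesli, and see created.
Using keep.expunge using p: /zuvigrat, — result: ToolError: not empty.
I try keep.inscribe using p: /fletre, c: kaz, giving created.
I call keep.inscribe using p: /bre, c: stest, and see created.
Then remeasure.translate using v: 22, u_from: s, u_to: day, yielding 11/43200.
I run remeasure.translate using v: @prev, u_from: week, u_to: min, → 77/30.
Next I call remeasure.translate using v: @prev, u_from: oz, u_to: lb, and see 77/480.
I try keep.inscribe using p: /snedrib, c: so_op, giving created.
Next I call keep.readout using p: /snedrib, yielding so_op.

Answer: {kuwo_iz/, zuvigrat/, zuvigrat/smudes=wotesli}


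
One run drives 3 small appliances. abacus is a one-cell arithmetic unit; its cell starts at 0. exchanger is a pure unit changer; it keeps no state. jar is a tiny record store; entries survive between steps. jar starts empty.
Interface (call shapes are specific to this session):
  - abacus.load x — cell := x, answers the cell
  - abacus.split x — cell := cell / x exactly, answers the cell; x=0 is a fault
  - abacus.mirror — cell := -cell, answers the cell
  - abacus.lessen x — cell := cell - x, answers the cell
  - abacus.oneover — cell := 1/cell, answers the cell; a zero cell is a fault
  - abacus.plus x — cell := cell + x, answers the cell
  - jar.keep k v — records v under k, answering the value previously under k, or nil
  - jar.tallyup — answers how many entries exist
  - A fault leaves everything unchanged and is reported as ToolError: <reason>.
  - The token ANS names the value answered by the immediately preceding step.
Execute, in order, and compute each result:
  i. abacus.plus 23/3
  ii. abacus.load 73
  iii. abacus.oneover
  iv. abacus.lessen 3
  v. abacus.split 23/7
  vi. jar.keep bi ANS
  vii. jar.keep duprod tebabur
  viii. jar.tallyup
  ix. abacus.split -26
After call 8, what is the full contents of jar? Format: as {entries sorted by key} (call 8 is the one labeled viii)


I call abacus.plus with 23/3, giving 23/3.
I run abacus.load with 73, and get 73.
Invoking abacus.oneover, yielding 1/73.
I run abacus.lessen with 3, yielding -218/73.
Invoking abacus.split with 23/7, → -1526/1679.
I call jar.keep with bi, ANS, giving nil.
Invoking jar.keep with duprod, tebabur, and get nil.
I try jar.tallyup, → 2.
I call abacus.split with -26, and observe 763/21827.

Answer: {bi=-1526/1679, duprod=tebabur}


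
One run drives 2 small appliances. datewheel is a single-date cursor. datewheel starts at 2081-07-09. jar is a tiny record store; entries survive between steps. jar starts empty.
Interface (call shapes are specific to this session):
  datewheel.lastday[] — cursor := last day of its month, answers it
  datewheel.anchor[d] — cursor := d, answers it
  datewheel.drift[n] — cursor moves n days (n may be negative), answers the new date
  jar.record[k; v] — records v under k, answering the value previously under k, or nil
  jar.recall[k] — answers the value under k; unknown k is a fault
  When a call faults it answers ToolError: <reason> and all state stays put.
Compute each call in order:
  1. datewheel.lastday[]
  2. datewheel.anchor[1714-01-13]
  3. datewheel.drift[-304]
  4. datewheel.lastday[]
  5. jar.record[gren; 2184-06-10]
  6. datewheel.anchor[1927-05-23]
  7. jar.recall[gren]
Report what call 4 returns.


Answer: 1713-03-31

Derivation:
I call datewheel.lastday, which returns 2081-07-31.
I invoke datewheel.anchor(1714-01-13), which returns 1714-01-13.
Invoking datewheel.drift(-304): 1713-03-15.
I run datewheel.lastday, and see 1713-03-31.
I use jar.record(gren, 2184-06-10), and get nil.
I call datewheel.anchor(1927-05-23), which returns 1927-05-23.
I call jar.recall(gren), which returns 2184-06-10.


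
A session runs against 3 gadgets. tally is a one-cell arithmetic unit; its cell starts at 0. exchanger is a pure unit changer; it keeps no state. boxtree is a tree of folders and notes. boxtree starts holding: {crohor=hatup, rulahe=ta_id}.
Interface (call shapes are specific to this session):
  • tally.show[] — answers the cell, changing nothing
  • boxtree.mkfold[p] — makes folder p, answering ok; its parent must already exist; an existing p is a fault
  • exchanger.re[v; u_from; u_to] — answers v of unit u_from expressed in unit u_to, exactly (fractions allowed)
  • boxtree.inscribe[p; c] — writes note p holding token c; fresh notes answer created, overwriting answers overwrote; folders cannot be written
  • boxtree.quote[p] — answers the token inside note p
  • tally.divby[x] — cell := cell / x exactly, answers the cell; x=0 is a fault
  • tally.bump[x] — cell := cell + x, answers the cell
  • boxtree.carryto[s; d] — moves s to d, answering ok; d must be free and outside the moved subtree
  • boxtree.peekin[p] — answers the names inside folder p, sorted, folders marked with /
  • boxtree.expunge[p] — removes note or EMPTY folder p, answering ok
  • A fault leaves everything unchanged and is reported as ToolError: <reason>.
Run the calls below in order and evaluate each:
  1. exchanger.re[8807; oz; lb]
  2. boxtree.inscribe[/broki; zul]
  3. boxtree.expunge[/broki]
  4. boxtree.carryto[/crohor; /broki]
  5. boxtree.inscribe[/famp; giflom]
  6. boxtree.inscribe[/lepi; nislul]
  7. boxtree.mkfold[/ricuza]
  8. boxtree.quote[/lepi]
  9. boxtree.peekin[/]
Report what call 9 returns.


·→ re(v: 8807, u_from: oz, u_to: lb)
·← 8807/16
·→ inscribe(p: /broki, c: zul)
·← created
·→ expunge(p: /broki)
·← ok
·→ carryto(s: /crohor, d: /broki)
·← ok
·→ inscribe(p: /famp, c: giflom)
·← created
·→ inscribe(p: /lepi, c: nislul)
·← created
·→ mkfold(p: /ricuza)
·← ok
·→ quote(p: /lepi)
·← nislul
·→ peekin(p: /)
·← [broki, famp, lepi, ricuza/, rulahe]

Answer: [broki, famp, lepi, ricuza/, rulahe]


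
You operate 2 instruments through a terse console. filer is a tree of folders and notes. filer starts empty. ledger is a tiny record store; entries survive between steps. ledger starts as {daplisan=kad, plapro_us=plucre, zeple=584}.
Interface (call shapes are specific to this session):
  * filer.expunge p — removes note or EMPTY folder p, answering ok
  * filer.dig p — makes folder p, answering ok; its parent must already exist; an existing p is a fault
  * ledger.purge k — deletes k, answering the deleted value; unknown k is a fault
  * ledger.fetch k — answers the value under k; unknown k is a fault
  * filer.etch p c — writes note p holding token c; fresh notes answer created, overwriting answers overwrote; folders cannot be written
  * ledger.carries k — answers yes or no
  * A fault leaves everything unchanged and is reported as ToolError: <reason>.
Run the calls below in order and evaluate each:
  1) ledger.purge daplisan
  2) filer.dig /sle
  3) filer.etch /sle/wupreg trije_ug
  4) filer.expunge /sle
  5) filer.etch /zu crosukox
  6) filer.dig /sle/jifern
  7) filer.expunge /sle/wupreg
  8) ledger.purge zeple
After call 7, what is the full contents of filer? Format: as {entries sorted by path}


Answer: {sle/, sle/jifern/, zu=crosukox}

Derivation:
I invoke ledger.purge(k='daplisan'), and observe kad.
Then filer.dig(p='/sle'), and get ok.
I run filer.etch(p='/sle/wupreg', c='trije_ug'): created.
Invoking filer.expunge(p='/sle'), and see ToolError: not empty.
Calling filer.etch(p='/zu', c='crosukox'), and see created.
Next I call filer.dig(p='/sle/jifern'), and get ok.
I run filer.expunge(p='/sle/wupreg'), yielding ok.
Invoking ledger.purge(k='zeple'), and get 584.


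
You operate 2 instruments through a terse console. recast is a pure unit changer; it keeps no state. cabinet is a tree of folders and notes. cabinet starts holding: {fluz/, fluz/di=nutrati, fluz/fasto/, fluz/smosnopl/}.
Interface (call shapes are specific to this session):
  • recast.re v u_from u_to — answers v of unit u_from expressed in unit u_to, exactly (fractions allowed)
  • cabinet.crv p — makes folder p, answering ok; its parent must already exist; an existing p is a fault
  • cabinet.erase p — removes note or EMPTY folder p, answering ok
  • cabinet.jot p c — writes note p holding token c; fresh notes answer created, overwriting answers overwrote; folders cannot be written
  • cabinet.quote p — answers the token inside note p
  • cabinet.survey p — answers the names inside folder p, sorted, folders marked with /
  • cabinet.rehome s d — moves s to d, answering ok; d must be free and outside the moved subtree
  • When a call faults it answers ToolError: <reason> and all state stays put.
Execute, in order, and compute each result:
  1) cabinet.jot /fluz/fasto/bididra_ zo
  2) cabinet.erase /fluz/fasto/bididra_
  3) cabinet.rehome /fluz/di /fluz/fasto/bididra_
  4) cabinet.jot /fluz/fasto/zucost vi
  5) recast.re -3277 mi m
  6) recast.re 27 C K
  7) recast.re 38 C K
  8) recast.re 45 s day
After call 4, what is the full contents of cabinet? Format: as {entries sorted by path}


# 1. jot(p: /fluz/fasto/bididra_, c: zo) ~> created
# 2. erase(p: /fluz/fasto/bididra_) ~> ok
# 3. rehome(s: /fluz/di, d: /fluz/fasto/bididra_) ~> ok
# 4. jot(p: /fluz/fasto/zucost, c: vi) ~> created
# 5. re(v: -3277, u_from: mi, u_to: m) ~> -659227536/125
# 6. re(v: 27, u_from: C, u_to: K) ~> 6003/20
# 7. re(v: 38, u_from: C, u_to: K) ~> 6223/20
# 8. re(v: 45, u_from: s, u_to: day) ~> 1/1920

Answer: {fluz/, fluz/fasto/, fluz/fasto/bididra_=nutrati, fluz/fasto/zucost=vi, fluz/smosnopl/}


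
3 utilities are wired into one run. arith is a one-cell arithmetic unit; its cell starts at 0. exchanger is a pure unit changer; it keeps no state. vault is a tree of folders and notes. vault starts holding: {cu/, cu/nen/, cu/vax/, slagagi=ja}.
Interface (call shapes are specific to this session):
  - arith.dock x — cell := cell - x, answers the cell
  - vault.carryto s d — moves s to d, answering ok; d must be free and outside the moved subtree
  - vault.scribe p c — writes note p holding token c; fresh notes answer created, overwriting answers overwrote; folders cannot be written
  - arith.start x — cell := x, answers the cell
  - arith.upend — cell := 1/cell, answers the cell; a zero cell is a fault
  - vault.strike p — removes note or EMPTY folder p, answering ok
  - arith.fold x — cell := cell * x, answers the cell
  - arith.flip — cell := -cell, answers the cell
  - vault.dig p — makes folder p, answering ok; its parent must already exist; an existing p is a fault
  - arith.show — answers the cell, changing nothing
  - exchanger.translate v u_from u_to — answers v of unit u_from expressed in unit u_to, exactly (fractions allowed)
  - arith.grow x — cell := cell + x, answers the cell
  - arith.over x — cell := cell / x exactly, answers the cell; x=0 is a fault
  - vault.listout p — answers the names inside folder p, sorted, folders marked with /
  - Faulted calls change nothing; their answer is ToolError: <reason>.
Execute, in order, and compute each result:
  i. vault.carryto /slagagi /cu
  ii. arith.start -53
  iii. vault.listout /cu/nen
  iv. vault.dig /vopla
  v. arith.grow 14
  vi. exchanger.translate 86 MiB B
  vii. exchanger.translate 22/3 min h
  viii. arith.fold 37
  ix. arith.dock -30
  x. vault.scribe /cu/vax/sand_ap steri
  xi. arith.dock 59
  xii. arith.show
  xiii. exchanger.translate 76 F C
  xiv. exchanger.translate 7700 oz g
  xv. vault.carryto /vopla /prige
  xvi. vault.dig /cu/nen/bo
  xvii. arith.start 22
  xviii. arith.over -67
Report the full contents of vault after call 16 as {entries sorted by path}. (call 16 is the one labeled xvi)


~$ carryto s='/slagagi' d='/cu'
  ToolError: exists
~$ start x='-53'
  -53
~$ listout p='/cu/nen'
  []
~$ dig p='/vopla'
  ok
~$ grow x='14'
  -39
~$ translate v='86' u_from='MiB' u_to='B'
  90177536
~$ translate v='22/3' u_from='min' u_to='h'
  11/90
~$ fold x='37'
  -1443
~$ dock x='-30'
  -1413
~$ scribe p='/cu/vax/sand_ap' c='steri'
  created
~$ dock x='59'
  -1472
~$ show
  -1472
~$ translate v='76' u_from='F' u_to='C'
  220/9
~$ translate v='7700' u_from='oz' u_to='g'
  3492661249/16000
~$ carryto s='/vopla' d='/prige'
  ok
~$ dig p='/cu/nen/bo'
  ok
~$ start x='22'
  22
~$ over x='-67'
  -22/67

Answer: {cu/, cu/nen/, cu/nen/bo/, cu/vax/, cu/vax/sand_ap=steri, prige/, slagagi=ja}


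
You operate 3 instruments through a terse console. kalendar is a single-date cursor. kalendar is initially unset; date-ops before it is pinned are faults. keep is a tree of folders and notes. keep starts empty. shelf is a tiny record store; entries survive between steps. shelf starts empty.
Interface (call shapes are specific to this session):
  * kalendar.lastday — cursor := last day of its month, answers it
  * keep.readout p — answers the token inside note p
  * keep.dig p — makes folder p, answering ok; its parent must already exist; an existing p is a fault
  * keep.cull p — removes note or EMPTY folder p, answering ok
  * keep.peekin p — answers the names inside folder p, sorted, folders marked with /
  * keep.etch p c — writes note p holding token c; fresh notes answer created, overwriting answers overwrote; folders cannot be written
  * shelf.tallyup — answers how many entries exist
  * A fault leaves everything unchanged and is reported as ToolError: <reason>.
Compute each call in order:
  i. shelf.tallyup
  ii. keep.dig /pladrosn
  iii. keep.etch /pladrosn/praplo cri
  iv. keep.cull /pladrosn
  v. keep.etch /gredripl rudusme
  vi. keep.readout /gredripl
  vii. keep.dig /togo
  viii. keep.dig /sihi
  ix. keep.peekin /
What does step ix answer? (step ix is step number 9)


Answer: [gredripl, pladrosn/, sihi/, togo/]

Derivation:
> tallyup
= 0
> dig p: /pladrosn
= ok
> etch p: /pladrosn/praplo c: cri
= created
> cull p: /pladrosn
= ToolError: not empty
> etch p: /gredripl c: rudusme
= created
> readout p: /gredripl
= rudusme
> dig p: /togo
= ok
> dig p: /sihi
= ok
> peekin p: /
= [gredripl, pladrosn/, sihi/, togo/]
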